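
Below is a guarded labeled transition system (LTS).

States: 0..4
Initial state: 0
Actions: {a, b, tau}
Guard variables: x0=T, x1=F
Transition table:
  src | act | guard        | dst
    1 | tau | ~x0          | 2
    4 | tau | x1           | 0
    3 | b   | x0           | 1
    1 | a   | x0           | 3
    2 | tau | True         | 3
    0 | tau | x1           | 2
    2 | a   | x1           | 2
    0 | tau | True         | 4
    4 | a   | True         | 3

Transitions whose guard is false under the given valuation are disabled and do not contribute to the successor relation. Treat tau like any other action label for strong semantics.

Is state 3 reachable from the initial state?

After dropping false guards: 5 live edges.
depth 0: {0}
depth 1: {4}  total {0,4}
depth 2: {3}  total {0,3,4}
depth 3: {1}  total {0,1,3,4}
R = {0,1,3,4}
trace reaching 3: tau·a

Answer: REACHABLE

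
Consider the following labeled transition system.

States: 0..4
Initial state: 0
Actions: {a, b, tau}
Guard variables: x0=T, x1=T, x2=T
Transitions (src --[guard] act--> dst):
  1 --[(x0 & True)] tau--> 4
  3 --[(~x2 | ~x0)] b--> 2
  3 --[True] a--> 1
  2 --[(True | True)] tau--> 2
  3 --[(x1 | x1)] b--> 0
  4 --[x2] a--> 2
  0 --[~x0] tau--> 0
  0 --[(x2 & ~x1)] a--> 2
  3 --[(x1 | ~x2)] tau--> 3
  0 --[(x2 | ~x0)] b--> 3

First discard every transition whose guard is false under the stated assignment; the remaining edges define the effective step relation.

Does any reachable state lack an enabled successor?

Answer: DEADLOCK-FREE

Working:
Reach set: {0,1,2,3,4}
  0: b→3  [1 exit(s)]
  1: tau→4  [1 exit(s)]
  2: tau→2  [1 exit(s)]
  3: a→1  b→0  tau→3  [3 exit(s)]
  4: a→2  [1 exit(s)]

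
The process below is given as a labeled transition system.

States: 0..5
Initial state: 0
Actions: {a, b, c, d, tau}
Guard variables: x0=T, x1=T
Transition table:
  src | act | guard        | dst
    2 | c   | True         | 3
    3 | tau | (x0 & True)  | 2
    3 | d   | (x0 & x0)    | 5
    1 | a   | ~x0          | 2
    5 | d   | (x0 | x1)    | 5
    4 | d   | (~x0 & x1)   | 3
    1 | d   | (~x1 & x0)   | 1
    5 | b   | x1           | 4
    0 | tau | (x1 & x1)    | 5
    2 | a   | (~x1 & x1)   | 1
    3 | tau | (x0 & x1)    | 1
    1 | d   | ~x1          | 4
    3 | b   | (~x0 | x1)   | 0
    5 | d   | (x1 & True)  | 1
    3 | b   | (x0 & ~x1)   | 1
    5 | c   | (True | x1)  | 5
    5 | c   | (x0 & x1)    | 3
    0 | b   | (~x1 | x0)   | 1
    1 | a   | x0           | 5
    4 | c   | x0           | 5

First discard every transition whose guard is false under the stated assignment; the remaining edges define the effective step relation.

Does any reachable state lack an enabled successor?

R = {0,1,2,3,4,5}
  0: b→1  tau→5  [2 exit(s)]
  1: a→5  [1 exit(s)]
  2: c→3  [1 exit(s)]
  3: b→0  d→5  tau→1  tau→2  [4 exit(s)]
  4: c→5  [1 exit(s)]
  5: b→4  c→3  c→5  d→1  d→5  [5 exit(s)]

Answer: DEADLOCK-FREE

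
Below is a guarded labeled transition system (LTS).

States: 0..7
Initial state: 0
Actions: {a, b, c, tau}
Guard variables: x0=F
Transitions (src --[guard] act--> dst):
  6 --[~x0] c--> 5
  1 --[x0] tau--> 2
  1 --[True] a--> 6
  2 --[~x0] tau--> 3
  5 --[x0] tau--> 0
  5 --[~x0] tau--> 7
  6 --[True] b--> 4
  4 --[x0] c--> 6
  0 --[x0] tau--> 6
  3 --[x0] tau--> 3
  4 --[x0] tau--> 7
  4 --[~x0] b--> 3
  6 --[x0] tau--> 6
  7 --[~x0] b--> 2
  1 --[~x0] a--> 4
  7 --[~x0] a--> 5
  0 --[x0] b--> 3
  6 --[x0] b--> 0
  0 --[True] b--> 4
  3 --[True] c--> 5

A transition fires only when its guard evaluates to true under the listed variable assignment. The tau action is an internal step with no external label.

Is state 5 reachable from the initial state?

11 transition(s) survive guard evaluation.
depth 0: {0}
depth 1: {4}  cumulative {0,4}
depth 2: {3}  cumulative {0,3,4}
depth 3: {5}  cumulative {0,3,4,5}
depth 4: {7}  cumulative {0,3,4,5,7}
depth 5: {2}  cumulative {0,2,3,4,5,7}
R = {0,2,3,4,5,7}
Path to 5: b·b·c

Answer: REACHABLE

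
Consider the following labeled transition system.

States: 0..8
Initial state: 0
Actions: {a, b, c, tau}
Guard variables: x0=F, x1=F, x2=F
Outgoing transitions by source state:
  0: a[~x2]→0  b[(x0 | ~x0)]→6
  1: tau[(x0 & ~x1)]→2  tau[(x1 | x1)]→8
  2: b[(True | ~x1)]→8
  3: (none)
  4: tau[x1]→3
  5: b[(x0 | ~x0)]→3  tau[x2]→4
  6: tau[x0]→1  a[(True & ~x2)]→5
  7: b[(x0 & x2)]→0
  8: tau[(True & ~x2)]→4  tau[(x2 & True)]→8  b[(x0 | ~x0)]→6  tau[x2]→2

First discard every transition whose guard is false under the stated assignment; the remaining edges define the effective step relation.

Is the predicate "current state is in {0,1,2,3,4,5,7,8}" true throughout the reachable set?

Answer: INVARIANT VIOLATED at state 6

Analysis:
Inv-set: {0,1,2,3,4,5,7,8}
R = {0,3,5,6}
  0: ok
  3: ok
  5: ok
  6: outside
witness against invariant: b → 6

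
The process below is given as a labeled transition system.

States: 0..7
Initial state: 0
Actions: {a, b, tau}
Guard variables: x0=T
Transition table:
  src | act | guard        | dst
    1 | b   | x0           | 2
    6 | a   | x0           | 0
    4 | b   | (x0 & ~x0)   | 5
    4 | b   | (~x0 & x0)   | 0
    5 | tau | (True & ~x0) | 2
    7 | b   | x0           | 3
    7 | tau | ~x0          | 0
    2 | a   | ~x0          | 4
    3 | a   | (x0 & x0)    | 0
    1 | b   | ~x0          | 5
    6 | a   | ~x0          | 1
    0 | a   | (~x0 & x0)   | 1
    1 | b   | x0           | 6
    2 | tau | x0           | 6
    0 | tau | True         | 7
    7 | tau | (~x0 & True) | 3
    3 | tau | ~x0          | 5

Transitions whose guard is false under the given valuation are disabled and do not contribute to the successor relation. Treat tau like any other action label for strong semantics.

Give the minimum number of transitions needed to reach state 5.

Answer: UNREACHABLE

Trace:
Layered search for 5:
  L0 = {0}
  L1 = {7}
  L2 = {3}
5 never appears.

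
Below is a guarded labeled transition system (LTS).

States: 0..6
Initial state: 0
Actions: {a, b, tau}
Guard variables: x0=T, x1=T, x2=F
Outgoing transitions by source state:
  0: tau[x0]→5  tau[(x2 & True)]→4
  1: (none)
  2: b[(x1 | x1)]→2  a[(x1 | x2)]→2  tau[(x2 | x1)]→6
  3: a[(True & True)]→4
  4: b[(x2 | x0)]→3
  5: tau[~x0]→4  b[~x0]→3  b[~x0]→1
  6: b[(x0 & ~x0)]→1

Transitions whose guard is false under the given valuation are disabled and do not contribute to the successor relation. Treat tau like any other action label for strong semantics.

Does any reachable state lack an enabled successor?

Answer: DEADLOCK at state 5

Working:
Reachable = {0,5}
  0: tau→5  [deg 1]
  5: ∅  [STUCK]
witness 5: tau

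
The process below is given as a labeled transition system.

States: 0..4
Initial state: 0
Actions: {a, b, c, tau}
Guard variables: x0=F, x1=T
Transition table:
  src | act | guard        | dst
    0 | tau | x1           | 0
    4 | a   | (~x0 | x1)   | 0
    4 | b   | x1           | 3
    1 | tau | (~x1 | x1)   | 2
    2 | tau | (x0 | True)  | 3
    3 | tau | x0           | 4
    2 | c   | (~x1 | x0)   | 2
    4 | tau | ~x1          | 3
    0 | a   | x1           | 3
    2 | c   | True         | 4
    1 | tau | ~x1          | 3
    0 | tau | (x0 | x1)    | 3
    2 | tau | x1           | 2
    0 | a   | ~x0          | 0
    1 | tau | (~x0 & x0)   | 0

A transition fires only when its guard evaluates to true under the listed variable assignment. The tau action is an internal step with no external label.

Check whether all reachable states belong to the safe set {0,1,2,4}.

Inv-set: {0,1,2,4}
Reach set: {0,3}
  0: ✓
  3: outside
reach 3 via tau — violates

Answer: INVARIANT VIOLATED at state 3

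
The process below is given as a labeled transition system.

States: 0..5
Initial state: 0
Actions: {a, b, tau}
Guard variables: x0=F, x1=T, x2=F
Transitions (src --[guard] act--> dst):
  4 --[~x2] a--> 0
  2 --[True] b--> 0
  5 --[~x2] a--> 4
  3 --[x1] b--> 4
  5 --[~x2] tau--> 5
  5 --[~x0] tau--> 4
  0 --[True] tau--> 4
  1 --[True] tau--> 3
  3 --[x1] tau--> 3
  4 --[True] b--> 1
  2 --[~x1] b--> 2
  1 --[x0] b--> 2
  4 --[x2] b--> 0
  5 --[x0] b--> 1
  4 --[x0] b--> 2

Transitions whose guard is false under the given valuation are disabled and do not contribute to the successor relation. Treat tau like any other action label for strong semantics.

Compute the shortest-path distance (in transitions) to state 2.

Answer: UNREACHABLE

Working:
BFS to 2:
  L0 = {0}
  L1 = {4}
  L2 = {1}
  L3 = {3}
2 never appears.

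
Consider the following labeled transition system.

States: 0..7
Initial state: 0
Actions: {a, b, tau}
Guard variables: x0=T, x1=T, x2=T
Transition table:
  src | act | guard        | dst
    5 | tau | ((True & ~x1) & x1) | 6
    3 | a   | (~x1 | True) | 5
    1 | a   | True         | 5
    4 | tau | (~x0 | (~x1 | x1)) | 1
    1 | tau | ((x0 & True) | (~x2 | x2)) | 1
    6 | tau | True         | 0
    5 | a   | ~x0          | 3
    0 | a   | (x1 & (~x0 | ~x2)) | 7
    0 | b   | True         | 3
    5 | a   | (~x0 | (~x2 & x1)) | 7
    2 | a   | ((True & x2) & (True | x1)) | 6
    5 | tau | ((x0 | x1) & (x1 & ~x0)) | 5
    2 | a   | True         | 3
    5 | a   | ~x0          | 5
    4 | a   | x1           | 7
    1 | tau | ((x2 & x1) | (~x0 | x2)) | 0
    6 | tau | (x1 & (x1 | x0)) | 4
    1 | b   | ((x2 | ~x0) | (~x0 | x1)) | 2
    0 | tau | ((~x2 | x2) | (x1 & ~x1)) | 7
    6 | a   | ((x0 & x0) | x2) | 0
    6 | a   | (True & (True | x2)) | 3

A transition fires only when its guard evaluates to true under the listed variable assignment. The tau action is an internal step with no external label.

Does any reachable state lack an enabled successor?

Reachable = {0,3,5,7}
  0: b→3  tau→7  [2 out]
  3: a→5  [1 out]
  5: ∅  [no exit]
  7: ∅  [no exit]
Path to 5: b·a

Answer: DEADLOCK at state 5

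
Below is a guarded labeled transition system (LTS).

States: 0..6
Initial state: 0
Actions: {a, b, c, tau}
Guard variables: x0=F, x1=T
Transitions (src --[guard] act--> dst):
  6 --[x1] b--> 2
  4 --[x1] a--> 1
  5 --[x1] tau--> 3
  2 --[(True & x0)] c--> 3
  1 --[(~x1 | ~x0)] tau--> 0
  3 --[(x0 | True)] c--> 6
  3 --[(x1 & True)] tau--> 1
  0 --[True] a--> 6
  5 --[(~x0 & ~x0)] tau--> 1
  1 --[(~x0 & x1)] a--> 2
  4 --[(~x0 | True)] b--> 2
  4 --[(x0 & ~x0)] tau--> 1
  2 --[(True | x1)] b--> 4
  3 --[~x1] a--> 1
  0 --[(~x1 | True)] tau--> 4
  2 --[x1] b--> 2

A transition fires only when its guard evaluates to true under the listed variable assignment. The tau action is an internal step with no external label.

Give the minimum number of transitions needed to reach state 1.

Answer: 2

Analysis:
Layered search for 1:
  Layer 0: {0}
  Layer 1: {4,6}
  Layer 2: {1,2}
1 enters at depth 2; path tau·a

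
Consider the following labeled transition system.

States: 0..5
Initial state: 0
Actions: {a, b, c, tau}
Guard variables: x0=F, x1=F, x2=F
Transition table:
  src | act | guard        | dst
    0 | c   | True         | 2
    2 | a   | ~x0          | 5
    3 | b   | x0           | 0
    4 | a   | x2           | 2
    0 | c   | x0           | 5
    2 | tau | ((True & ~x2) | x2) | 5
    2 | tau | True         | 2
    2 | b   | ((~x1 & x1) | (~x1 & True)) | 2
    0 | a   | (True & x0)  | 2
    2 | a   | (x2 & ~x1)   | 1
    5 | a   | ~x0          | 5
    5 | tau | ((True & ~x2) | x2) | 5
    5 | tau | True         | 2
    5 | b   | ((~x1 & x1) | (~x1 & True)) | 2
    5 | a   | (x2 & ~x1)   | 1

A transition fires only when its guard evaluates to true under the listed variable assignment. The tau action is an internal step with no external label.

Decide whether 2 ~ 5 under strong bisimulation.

Answer: BISIMILAR

Trace:
Refine partition for ~:
  round 0: {{0,1,2,3,4,5}}
  round 1: {{0},{1,3,4},{2,5}}
3 equivalence class(es) (converged in 2)
class of 2: {2,5}; class of 5: {2,5}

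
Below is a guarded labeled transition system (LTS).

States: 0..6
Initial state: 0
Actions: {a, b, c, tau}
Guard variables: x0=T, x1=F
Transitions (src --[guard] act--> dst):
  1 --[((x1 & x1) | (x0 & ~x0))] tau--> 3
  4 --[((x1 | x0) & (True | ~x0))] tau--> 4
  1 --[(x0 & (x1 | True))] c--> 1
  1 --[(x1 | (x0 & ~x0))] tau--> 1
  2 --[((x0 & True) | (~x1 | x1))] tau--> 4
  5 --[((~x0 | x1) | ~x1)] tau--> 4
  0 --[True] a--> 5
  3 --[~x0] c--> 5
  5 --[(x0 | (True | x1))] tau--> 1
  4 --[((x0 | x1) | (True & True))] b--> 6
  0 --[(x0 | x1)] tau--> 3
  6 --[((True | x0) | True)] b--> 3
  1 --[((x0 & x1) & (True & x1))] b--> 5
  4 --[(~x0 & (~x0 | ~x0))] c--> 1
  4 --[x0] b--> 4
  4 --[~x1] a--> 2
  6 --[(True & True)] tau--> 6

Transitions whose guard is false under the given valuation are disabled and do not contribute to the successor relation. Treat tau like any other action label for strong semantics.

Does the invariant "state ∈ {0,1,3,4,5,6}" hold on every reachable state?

Answer: INVARIANT VIOLATED at state 2

Trace:
Inv-set: {0,1,3,4,5,6}
Reach set: {0,1,2,3,4,5,6}
  0: safe
  1: safe
  2: ✗ unsafe
  3: safe
  4: safe
  5: safe
  6: safe
witness against invariant: a·tau·a → 2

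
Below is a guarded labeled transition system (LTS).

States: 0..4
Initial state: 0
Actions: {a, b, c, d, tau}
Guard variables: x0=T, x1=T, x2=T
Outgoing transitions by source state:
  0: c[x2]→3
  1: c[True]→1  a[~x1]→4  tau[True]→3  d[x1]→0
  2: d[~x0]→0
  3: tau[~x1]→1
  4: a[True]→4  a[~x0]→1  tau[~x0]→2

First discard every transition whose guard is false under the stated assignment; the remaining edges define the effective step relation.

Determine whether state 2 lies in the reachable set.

Answer: UNREACHABLE

Analysis:
Guard filter leaves 5 enabled edge(s).
L0 = {0}
L1 = {3}  now seen {0,3}
R = {0,3}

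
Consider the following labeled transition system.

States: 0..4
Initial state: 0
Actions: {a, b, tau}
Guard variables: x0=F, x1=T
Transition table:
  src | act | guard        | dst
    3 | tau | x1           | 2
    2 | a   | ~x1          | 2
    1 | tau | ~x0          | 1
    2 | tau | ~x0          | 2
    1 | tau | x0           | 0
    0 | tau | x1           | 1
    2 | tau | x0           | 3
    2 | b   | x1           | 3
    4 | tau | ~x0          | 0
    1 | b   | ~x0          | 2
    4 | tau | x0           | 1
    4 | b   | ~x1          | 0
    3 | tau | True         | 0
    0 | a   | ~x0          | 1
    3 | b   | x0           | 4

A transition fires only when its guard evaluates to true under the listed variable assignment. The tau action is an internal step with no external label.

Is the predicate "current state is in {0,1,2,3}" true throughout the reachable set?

Safe = {0,1,2,3}
Reach set: {0,1,2,3}
  0: ok
  1: ok
  2: ok
  3: ok

Answer: INVARIANT HOLDS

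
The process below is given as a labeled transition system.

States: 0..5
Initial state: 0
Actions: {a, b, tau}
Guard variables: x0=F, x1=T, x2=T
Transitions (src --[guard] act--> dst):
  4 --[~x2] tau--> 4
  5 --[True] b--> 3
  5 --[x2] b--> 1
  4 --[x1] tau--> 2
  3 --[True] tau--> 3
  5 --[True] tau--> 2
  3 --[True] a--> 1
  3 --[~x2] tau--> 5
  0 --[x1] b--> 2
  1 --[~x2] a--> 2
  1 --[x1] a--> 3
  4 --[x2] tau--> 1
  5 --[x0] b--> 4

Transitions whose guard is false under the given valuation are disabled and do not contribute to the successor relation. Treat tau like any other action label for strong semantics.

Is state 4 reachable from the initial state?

After dropping false guards: 9 live edges.
L0 = {0}
L1 = {2}  now seen {0,2}
Reachable = {0,2}

Answer: UNREACHABLE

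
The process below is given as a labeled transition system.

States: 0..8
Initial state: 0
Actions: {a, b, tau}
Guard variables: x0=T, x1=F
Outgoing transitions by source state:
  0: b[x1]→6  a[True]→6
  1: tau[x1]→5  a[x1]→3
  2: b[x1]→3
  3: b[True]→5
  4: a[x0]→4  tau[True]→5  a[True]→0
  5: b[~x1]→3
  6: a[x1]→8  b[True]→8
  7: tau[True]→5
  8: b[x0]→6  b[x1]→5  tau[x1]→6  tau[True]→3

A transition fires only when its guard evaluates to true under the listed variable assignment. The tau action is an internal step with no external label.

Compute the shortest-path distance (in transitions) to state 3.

Answer: 3

Analysis:
Breadth-first toward 3:
  Layer 0: {0}
  Layer 1: {6}
  Layer 2: {8}
  Layer 3: {3}
first hit 3 at d=3 via a·b·tau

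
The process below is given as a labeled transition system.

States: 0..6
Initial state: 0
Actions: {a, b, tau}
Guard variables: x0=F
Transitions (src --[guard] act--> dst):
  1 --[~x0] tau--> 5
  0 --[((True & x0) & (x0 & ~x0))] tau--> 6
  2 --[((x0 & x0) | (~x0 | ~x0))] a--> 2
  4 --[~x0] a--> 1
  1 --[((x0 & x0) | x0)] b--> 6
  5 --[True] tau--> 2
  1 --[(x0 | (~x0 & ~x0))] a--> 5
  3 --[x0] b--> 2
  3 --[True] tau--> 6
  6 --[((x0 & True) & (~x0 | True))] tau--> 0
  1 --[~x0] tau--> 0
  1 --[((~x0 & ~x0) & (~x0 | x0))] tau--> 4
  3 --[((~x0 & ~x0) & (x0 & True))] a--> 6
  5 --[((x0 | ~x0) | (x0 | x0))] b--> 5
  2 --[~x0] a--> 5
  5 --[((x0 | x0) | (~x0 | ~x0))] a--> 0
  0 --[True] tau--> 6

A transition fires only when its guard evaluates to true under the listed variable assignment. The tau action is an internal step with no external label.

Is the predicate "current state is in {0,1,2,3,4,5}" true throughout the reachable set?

Answer: INVARIANT VIOLATED at state 6

Working:
Allowed set {0,1,2,3,4,5}
R = {0,6}
  0: ok
  6: ✗ unsafe
reach 6 via tau — violates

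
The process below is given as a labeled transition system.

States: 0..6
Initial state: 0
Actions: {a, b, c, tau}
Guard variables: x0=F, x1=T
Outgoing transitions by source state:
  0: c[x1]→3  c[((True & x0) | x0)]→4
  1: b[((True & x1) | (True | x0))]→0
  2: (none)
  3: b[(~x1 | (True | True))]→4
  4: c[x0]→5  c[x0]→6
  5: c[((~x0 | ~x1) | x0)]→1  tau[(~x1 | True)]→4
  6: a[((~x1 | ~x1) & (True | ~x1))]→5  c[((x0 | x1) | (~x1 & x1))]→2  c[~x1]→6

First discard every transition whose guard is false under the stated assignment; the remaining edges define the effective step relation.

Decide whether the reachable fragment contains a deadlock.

Reach set: {0,3,4}
  0: c→3  [deg 1]
  3: b→4  [deg 1]
  4: ∅  [no exit]
Path to 4: c·b

Answer: DEADLOCK at state 4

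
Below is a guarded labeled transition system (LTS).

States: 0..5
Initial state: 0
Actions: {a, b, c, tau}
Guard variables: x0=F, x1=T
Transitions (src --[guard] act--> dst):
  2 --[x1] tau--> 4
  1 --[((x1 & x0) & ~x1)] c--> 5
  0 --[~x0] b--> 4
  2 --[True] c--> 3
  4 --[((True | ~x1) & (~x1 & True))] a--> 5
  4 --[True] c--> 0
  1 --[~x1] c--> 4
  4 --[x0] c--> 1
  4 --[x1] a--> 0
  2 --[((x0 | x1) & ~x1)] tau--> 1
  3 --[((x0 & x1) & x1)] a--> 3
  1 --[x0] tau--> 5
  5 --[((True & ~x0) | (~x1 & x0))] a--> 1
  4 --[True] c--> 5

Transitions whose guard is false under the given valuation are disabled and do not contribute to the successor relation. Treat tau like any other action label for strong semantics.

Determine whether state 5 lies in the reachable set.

Answer: REACHABLE

Trace:
After dropping false guards: 7 live edges.
L0 = {0}
L1 = {4}  cumulative {0,4}
L2 = {5}  cumulative {0,4,5}
L3 = {1}  cumulative {0,1,4,5}
Reach set: {0,1,4,5}
Path to 5: b·c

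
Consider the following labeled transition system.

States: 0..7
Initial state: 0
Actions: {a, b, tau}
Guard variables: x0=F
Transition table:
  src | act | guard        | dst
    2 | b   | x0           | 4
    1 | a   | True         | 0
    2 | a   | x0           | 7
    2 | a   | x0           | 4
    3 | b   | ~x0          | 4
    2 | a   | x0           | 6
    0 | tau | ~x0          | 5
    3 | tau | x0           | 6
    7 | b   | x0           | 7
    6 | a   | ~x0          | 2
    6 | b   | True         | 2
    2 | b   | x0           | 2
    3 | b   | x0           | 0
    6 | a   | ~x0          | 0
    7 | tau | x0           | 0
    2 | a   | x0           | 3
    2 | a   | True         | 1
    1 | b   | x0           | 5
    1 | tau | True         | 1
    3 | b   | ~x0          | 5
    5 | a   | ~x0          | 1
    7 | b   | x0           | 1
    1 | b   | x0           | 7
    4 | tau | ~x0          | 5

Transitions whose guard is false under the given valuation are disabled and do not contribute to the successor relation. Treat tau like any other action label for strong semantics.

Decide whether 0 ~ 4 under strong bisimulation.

Bisimulation quotient by refinement:
  P[0] = {{0,1,2,3,4,5,6,7}}
  P[1] = {{0,4},{1},{2,5},{3},{6},{7}}
6 equivalence class(es) (converged in 2)
0∈{0,4}, 4∈{0,4}

Answer: BISIMILAR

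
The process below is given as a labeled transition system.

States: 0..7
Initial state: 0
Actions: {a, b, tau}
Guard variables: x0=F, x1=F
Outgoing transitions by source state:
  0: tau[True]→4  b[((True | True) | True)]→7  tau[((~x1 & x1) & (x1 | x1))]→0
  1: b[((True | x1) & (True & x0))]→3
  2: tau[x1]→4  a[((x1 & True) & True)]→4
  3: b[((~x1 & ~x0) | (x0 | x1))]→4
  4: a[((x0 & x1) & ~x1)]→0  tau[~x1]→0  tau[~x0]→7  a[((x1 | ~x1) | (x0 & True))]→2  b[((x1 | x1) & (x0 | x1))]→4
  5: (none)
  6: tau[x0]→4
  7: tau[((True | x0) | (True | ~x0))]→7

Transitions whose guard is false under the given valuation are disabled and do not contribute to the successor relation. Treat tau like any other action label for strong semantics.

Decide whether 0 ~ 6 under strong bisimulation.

Answer: NOT BISIMILAR

Trace:
Refine partition for ~:
  P[0] = {{0,1,2,3,4,5,6,7}}
  P[1] = {{0},{1,2,5,6},{3},{4},{7}}
stable after 2 split(s): 5 block(s)
0∈{0}, 6∈{1,2,5,6}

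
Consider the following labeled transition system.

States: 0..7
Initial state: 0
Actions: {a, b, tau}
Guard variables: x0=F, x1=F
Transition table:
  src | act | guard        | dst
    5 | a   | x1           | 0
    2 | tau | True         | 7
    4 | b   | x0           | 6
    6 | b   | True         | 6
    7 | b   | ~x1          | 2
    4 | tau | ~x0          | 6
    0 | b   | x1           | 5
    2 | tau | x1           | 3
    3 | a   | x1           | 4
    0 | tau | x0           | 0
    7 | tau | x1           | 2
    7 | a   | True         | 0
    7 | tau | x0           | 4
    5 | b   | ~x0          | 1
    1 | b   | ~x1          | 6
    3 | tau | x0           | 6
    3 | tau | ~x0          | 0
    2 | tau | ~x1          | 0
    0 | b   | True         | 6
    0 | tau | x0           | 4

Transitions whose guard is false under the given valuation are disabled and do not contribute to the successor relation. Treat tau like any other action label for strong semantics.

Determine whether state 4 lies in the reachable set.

Guard filter leaves 10 enabled edge(s).
Layer 0: {0}
Layer 1: {6}  cumulative {0,6}
R = {0,6}

Answer: UNREACHABLE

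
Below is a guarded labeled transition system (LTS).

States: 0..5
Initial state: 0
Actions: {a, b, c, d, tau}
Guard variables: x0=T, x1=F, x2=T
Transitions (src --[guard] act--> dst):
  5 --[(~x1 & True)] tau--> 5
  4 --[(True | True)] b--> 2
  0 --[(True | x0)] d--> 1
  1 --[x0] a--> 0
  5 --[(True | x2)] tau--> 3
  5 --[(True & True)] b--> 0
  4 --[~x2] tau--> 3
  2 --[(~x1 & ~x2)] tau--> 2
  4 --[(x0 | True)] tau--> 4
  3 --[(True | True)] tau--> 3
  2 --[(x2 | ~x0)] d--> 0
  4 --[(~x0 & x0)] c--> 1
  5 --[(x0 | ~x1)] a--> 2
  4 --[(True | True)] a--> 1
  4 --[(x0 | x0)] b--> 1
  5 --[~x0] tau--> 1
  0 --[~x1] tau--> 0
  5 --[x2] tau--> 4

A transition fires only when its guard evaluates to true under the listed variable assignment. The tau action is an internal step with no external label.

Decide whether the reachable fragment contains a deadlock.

Answer: DEADLOCK-FREE

Trace:
R = {0,1}
  0: d→1  tau→0  [2 exit(s)]
  1: a→0  [1 exit(s)]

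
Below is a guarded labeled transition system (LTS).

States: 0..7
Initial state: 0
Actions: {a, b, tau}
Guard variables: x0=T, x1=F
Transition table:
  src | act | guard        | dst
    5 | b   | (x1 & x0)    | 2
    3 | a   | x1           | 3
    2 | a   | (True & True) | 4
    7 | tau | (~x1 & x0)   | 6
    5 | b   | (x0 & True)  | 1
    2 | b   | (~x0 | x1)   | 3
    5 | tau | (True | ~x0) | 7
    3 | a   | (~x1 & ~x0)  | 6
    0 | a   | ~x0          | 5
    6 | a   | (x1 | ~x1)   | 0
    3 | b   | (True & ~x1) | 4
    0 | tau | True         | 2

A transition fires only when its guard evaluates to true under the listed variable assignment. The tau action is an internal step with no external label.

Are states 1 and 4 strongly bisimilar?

Answer: BISIMILAR

Analysis:
Refine partition for ~:
  P[0] = {{0,1,2,3,4,5,6,7}}
  P[1] = {{0,7},{1,4},{2,6},{3},{5}}
  P[2] = {{0,7},{1,4},{2},{3},{5},{6}}
  P[3] = {{0},{1,4},{2},{3},{5},{6},{7}}
stable after 4 split(s): 7 block(s)
class of 1: {1,4}; class of 4: {1,4}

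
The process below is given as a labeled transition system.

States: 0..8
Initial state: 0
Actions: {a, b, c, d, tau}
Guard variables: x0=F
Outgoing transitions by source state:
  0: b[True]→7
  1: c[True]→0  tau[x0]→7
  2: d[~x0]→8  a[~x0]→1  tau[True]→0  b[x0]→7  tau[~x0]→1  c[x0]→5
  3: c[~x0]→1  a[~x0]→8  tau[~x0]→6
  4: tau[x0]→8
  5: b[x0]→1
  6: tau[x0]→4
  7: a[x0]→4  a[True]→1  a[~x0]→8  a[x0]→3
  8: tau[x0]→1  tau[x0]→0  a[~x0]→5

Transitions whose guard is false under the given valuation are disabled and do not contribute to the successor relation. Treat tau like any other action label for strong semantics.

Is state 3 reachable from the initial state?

Answer: UNREACHABLE

Working:
Guard filter leaves 12 enabled edge(s).
depth 0: {0}
depth 1: {7}  now seen {0,7}
depth 2: {1,8}  now seen {0,1,7,8}
depth 3: {5}  now seen {0,1,5,7,8}
R = {0,1,5,7,8}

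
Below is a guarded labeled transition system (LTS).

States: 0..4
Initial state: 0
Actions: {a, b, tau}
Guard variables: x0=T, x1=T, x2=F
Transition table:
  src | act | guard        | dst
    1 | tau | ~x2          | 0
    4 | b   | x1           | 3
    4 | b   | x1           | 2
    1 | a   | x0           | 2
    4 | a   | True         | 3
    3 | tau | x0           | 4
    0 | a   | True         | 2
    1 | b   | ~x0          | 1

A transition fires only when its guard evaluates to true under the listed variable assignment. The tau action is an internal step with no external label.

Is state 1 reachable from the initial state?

Guard filter leaves 7 enabled edge(s).
L0 = {0}
L1 = {2}  cumulative {0,2}
Reachable = {0,2}

Answer: UNREACHABLE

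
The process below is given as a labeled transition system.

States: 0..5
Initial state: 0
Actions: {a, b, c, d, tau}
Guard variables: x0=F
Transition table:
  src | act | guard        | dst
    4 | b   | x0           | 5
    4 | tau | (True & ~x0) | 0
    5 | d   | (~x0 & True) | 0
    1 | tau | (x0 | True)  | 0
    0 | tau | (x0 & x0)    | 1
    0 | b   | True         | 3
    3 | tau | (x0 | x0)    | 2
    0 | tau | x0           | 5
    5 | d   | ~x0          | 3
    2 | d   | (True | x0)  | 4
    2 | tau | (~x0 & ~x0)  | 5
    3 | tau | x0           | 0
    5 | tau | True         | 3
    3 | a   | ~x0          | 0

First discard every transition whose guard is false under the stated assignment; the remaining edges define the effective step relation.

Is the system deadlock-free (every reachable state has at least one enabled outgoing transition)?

Reach set: {0,3}
  0: b→3  [1 out]
  3: a→0  [1 out]

Answer: DEADLOCK-FREE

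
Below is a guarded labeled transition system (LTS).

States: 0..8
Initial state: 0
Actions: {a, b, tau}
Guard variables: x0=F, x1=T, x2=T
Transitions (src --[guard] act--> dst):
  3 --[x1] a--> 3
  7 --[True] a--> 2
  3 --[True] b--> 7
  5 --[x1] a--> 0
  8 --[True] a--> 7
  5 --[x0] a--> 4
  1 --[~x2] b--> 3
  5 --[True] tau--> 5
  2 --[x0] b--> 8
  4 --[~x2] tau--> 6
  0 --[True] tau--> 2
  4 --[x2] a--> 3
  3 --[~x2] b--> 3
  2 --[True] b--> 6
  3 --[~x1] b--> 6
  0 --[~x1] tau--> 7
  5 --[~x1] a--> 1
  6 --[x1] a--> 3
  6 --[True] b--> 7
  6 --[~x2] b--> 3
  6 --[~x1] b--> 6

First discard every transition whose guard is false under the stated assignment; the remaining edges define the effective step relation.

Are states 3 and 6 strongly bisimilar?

Answer: BISIMILAR

Analysis:
Bisimulation quotient by refinement:
  round 0: {{0,1,2,3,4,5,6,7,8}}
  round 1: {{0},{1},{2},{3,6},{4,7,8},{5}}
  round 2: {{0},{1},{2},{3,6},{4},{5},{7},{8}}
stable after 3 split(s): 8 block(s)
[3]={3,6}  [6]={3,6}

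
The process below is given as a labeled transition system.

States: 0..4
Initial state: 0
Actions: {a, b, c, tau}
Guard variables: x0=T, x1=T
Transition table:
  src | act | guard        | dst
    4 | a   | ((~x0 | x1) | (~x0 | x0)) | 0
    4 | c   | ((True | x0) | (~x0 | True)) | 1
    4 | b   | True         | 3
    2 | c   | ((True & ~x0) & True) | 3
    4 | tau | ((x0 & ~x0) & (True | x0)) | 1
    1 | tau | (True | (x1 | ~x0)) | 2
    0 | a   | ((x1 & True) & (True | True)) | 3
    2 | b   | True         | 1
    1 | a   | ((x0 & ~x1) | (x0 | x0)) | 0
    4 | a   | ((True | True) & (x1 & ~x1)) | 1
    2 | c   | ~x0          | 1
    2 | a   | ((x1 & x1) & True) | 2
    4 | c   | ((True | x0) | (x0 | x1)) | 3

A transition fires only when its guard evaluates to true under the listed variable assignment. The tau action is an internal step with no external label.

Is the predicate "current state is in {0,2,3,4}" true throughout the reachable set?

Answer: INVARIANT HOLDS

Working:
Safe = {0,2,3,4}
R = {0,3}
  0: safe
  3: safe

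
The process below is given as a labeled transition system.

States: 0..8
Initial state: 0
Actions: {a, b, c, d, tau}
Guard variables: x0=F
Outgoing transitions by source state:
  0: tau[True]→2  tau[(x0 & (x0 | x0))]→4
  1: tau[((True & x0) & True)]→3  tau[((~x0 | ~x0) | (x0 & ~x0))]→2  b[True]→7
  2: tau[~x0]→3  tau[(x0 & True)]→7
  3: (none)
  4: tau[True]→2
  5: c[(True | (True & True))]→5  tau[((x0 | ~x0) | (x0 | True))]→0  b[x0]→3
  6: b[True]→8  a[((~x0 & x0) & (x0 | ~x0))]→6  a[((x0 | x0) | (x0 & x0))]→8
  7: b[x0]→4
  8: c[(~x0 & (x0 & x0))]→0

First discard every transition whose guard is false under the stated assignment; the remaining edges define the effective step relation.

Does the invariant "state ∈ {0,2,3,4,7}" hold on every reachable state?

Answer: INVARIANT HOLDS

Working:
Safe = {0,2,3,4,7}
Reach set: {0,2,3}
  0: safe
  2: safe
  3: safe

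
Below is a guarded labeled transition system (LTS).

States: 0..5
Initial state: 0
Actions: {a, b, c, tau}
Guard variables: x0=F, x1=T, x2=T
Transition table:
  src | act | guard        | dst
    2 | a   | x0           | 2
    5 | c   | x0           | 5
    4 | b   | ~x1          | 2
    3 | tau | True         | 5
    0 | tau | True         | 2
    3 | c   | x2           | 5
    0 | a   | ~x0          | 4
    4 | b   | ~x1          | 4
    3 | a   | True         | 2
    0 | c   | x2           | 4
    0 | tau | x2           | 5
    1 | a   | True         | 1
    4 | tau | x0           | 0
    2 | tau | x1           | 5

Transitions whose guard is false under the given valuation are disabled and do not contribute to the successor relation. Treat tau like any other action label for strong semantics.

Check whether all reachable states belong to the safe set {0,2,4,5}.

Allowed set {0,2,4,5}
R = {0,2,4,5}
  0: safe
  2: safe
  4: safe
  5: safe

Answer: INVARIANT HOLDS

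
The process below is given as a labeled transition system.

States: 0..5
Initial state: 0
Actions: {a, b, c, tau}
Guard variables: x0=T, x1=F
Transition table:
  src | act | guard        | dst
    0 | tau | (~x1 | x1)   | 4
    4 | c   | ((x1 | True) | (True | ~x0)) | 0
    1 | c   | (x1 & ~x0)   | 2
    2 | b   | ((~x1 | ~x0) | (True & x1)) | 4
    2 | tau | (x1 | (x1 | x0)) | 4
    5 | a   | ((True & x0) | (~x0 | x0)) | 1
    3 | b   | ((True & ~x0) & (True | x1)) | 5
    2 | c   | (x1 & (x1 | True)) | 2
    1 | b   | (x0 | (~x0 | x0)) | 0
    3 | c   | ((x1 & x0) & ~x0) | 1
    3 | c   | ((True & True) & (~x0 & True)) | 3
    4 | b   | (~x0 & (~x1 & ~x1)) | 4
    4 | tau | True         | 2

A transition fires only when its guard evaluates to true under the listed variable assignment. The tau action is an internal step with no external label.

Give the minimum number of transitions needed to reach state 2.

Answer: 2

Analysis:
Layered search for 2:
  L0 = {0}
  L1 = {4}
  L2 = {2}
2 enters at depth 2; path tau·tau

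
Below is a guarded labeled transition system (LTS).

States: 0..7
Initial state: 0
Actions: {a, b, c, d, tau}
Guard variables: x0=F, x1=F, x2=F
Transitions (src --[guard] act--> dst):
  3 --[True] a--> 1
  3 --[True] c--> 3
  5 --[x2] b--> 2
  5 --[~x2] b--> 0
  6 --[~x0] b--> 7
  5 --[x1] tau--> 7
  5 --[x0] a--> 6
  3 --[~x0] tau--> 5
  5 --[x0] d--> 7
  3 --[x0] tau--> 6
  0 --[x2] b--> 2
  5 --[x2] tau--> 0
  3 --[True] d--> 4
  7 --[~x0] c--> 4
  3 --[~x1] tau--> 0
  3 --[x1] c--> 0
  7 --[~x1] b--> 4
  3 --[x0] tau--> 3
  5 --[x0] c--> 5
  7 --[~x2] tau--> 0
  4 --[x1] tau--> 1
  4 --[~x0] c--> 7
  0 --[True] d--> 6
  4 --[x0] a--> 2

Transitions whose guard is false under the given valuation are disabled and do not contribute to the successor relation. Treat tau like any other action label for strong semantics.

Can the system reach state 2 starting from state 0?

12 transition(s) survive guard evaluation.
depth 0: {0}
depth 1: {6}  cumulative {0,6}
depth 2: {7}  cumulative {0,6,7}
depth 3: {4}  cumulative {0,4,6,7}
Reach set: {0,4,6,7}

Answer: UNREACHABLE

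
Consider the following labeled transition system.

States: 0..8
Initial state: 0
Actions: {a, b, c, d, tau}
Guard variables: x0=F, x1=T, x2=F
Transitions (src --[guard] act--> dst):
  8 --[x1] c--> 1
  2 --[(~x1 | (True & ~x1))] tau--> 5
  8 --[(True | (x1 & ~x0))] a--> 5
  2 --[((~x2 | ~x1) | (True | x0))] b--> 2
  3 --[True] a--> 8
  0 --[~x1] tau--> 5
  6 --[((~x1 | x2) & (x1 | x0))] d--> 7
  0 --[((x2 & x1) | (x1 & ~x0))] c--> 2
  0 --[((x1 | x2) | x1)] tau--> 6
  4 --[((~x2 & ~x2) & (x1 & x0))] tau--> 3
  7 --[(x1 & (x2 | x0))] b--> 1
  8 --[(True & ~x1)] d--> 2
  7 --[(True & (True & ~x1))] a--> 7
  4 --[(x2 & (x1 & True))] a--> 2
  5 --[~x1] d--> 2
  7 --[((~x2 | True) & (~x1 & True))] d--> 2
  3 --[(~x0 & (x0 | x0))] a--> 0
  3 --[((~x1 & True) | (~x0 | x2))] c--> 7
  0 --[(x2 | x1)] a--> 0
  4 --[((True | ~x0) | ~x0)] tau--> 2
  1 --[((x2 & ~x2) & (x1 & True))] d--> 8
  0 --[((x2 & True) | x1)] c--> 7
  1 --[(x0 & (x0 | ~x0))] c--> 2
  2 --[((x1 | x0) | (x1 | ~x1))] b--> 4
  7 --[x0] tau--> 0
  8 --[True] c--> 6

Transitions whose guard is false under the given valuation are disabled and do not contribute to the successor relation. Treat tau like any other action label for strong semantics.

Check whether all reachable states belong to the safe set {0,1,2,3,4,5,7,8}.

Allowed set {0,1,2,3,4,5,7,8}
R = {0,2,4,6,7}
  0: safe
  2: safe
  4: safe
  6: VIOLATES
  7: safe
counterexample path to 6: tau

Answer: INVARIANT VIOLATED at state 6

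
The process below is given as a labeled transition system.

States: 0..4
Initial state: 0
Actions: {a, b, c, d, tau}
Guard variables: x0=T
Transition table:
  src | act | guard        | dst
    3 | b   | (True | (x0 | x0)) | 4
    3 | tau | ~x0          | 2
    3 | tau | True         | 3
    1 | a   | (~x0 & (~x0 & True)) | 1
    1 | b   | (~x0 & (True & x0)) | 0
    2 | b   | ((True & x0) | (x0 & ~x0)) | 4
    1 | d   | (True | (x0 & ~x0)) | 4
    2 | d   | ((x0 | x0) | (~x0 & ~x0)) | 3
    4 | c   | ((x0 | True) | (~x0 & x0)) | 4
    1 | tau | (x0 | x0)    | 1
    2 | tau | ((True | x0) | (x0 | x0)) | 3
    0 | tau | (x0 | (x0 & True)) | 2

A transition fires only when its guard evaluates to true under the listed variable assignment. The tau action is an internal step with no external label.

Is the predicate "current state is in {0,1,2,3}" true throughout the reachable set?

Inv-set: {0,1,2,3}
R = {0,2,3,4}
  0: safe
  2: safe
  3: safe
  4: ✗ unsafe
reach 4 via tau·b — violates

Answer: INVARIANT VIOLATED at state 4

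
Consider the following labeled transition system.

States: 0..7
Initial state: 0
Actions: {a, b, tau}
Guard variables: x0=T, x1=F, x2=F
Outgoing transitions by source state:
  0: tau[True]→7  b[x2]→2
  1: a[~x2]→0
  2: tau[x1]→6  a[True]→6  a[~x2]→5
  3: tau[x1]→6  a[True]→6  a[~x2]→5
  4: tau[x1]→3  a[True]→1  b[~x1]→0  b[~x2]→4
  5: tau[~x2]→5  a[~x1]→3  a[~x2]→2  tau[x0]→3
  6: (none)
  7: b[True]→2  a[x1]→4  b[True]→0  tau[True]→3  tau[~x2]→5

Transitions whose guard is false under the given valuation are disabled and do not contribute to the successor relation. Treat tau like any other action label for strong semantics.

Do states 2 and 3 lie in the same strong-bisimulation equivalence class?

Bisimulation quotient by refinement:
  π0 = {{0,1,2,3,4,5,6,7}}
  π1 = {{0},{1,2,3},{4},{5},{6},{7}}
  π2 = {{0},{1},{2,3},{4},{5},{6},{7}}
stable after 3 split(s): 7 block(s)
class of 2: {2,3}; class of 3: {2,3}

Answer: BISIMILAR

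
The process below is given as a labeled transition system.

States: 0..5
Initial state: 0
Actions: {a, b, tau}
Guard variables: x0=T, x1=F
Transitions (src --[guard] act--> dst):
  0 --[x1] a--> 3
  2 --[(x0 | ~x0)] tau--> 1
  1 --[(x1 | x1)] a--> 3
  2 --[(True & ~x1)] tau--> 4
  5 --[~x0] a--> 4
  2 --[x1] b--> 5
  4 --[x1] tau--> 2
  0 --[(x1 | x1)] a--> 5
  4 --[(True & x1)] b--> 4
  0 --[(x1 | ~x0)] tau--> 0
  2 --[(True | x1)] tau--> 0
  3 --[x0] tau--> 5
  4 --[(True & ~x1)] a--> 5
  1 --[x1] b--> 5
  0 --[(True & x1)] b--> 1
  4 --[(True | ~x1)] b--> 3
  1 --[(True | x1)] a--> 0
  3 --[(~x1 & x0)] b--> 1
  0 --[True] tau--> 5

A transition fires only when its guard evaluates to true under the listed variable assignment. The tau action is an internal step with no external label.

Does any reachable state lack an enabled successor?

Answer: DEADLOCK at state 5

Trace:
Reach set: {0,5}
  0: tau→5  [1 out]
  5: ∅  [STUCK]
Path to 5: tau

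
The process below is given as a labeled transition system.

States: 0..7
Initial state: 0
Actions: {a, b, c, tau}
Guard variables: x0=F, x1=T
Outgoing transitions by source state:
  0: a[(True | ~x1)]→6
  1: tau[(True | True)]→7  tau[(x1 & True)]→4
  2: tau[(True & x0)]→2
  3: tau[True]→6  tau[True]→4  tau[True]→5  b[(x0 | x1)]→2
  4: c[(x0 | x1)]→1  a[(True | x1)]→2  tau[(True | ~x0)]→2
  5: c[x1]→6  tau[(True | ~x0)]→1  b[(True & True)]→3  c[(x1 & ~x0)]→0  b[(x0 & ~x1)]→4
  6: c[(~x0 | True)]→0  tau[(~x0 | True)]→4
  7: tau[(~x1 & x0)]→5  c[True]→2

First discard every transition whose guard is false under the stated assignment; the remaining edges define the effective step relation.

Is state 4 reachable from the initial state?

Guard filter leaves 17 enabled edge(s).
Layer 0: {0}
Layer 1: {6}  now seen {0,6}
Layer 2: {4}  now seen {0,4,6}
Layer 3: {1,2}  now seen {0,1,2,4,6}
Layer 4: {7}  now seen {0,1,2,4,6,7}
Reachable = {0,1,2,4,6,7}
trace reaching 4: a·tau

Answer: REACHABLE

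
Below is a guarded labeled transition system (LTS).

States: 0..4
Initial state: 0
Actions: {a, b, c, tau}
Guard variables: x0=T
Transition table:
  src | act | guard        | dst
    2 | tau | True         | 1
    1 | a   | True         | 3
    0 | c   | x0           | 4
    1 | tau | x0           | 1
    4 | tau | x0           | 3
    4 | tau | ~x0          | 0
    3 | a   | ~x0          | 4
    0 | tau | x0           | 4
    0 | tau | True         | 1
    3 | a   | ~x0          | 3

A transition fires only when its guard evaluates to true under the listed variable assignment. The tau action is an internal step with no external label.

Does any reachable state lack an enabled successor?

Reach set: {0,1,3,4}
  0: c→4  tau→1  tau→4  [deg 3]
  1: a→3  tau→1  [deg 2]
  3: ∅  [STUCK]
  4: tau→3  [deg 1]
Path to 3: c·tau

Answer: DEADLOCK at state 3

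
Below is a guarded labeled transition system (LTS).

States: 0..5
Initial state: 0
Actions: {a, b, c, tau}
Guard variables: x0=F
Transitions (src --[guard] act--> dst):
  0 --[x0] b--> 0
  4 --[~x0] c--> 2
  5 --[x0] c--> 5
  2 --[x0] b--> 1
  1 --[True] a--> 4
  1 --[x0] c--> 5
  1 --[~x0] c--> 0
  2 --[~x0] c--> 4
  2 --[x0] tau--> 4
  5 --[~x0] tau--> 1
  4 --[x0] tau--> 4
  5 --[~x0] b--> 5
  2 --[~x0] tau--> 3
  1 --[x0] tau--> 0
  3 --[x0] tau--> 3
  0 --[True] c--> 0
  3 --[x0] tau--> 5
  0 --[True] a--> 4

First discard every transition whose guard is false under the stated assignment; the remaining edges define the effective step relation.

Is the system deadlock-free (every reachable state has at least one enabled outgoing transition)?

Reachable = {0,2,3,4}
  0: a→4  c→0  [2 out]
  2: c→4  tau→3  [2 out]
  3: ∅  [no exit]
  4: c→2  [1 out]
witness 3: a·c·tau

Answer: DEADLOCK at state 3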